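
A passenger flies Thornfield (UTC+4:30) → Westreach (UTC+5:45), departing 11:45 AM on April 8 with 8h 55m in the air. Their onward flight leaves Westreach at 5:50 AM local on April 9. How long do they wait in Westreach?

7 hours 55 minutes

Convert departure to UTC: 11:45 AM − 4:30 = 7:15 AM UTC on Apr 8.
Add 8 hours and 55 minutes flight time → 4:10 PM UTC.
Westreach is UTC+5:45, so local arrival = 4:10 PM + 5:45 = 9:55 PM on Apr 8.
Layover = 5:50 AM − 9:55 PM (+1 day) = 7 hours 55 minutes.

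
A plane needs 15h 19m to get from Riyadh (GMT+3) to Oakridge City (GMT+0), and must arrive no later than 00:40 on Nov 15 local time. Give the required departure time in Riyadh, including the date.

12:21 on Nov 14

Target arrival is already UTC: 00:40 on Nov 15.
Subtract 15 hours and 19 minutes → departure 09:21 UTC on Nov 14.
Riyadh is UTC+3:00: 09:21 + 3:00 = 12:21 on Nov 14.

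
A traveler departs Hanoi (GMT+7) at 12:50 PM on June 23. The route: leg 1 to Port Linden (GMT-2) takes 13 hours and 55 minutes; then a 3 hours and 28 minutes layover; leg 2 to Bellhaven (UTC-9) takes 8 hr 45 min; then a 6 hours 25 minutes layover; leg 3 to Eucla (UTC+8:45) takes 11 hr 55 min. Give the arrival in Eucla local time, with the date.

Convert departure to UTC: 12:50 PM − 7:00 = 5:50 AM UTC on Jun 23.
Add 13 hours and 55 minutes leg 1 → 7:45 PM UTC.
Add 3 hours and 28 minutes layover in Port Linden → 11:13 PM UTC.
Add 8 hours and 45 minutes leg 2 → 7:58 AM UTC (Jun 24).
Add 6 hours 25 minutes layover in Bellhaven → 2:23 PM UTC.
Add 11 hours 55 minutes leg 3 → 2:18 AM UTC (Jun 25).
Eucla is UTC+8:45, so local arrival = 2:18 AM + 8:45 = 11:03 AM on Jun 25.

11:03 AM on Jun 25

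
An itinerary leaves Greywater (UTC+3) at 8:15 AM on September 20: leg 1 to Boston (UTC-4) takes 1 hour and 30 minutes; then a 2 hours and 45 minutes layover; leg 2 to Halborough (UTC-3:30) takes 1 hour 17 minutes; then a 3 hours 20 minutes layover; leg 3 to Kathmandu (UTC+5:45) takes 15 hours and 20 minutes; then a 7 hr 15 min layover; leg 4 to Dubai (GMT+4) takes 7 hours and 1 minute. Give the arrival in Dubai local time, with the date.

Convert departure to UTC: 8:15 AM − 3:00 = 5:15 AM UTC on Sep 20.
Add 1 hour and 30 minutes leg 1 → 6:45 AM UTC.
Add 2 hours 45 minutes layover in Boston → 9:30 AM UTC.
Add 1 hour 17 minutes leg 2 → 10:47 AM UTC.
Add 3 hours and 20 minutes layover in Halborough → 2:07 PM UTC.
Add 15 hours and 20 minutes leg 3 → 5:27 AM UTC (Sep 21).
Add 7 hours 15 minutes layover in Kathmandu → 12:42 PM UTC.
Add 7 hours 1 minute leg 4 → 7:43 PM UTC.
Dubai is UTC+4:00, so local arrival = 7:43 PM + 4:00 = 11:43 PM on Sep 21.

11:43 PM on September 21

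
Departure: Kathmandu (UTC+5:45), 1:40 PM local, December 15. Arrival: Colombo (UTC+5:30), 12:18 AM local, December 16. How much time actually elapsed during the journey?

10 hours 53 minutes

Departure in UTC: 1:40 PM − 5:45 = 7:55 AM on Dec 15.
Arrival in UTC: 12:18 AM − 5:30 = 6:48 PM on Dec 15.
Elapsed = 6:48 PM − 7:55 AM = 10 hours 53 minutes.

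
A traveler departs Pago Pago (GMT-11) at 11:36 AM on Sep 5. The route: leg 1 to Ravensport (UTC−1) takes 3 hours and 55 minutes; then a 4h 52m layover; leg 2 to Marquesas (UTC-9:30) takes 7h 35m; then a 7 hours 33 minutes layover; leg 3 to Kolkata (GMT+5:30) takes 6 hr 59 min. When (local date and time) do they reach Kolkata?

Convert departure to UTC: 11:36 AM + 11:00 = 10:36 PM UTC on Sep 5.
Add 3 hours and 55 minutes leg 1 → 2:31 AM UTC (Sep 6).
Add 4 hours and 52 minutes layover in Ravensport → 7:23 AM UTC.
Add 7 hours 35 minutes leg 2 → 2:58 PM UTC.
Add 7 hours and 33 minutes layover in Marquesas → 10:31 PM UTC.
Add 6 hours and 59 minutes leg 3 → 5:30 AM UTC (Sep 7).
Kolkata is UTC+5:30, so local arrival = 5:30 AM + 5:30 = 11:00 AM on Sep 7.

11:00 AM on Sep 7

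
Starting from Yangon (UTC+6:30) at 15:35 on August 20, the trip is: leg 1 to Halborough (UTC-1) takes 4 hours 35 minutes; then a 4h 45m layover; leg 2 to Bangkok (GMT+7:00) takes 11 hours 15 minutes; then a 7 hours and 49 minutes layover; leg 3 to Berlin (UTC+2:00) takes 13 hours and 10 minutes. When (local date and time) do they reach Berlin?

04:39 on Aug 22

Convert departure to UTC: 15:35 − 6:30 = 09:05 UTC on Aug 20.
Add 4 hours and 35 minutes leg 1 → 13:40 UTC.
Add 4 hours 45 minutes layover in Halborough → 18:25 UTC.
Add 11 hours and 15 minutes leg 2 → 05:40 UTC (Aug 21).
Add 7 hours and 49 minutes layover in Bangkok → 13:29 UTC.
Add 13 hours and 10 minutes leg 3 → 02:39 UTC (Aug 22).
Berlin is UTC+2:00, so local arrival = 02:39 + 2:00 = 04:39 on Aug 22.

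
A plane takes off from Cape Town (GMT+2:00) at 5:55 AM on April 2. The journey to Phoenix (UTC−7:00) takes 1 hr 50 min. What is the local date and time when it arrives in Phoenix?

10:45 PM on April 1

Convert departure to UTC: 5:55 AM − 2:00 = 3:55 AM UTC on Apr 2.
Add 1 hour and 50 minutes travel time → 5:45 AM UTC.
Phoenix is UTC−7:00, so local arrival = 5:45 AM − 7:00 = 10:45 PM on Apr 1.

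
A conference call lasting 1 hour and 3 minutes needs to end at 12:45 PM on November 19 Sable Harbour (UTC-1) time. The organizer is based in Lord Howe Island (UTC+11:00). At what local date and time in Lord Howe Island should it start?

11:42 PM on November 19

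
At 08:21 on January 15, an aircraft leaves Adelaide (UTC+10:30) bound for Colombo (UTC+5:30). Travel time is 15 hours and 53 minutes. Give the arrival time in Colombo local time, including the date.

Convert departure to UTC: 08:21 − 10:30 = 21:51 UTC on Jan 14.
Add 15 hours and 53 minutes travel time → 13:44 UTC (Jan 15).
Colombo is UTC+5:30, so local arrival = 13:44 + 5:30 = 19:14 on Jan 15.

19:14 on January 15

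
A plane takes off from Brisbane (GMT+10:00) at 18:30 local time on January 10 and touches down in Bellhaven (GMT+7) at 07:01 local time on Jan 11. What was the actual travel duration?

15 hours 31 minutes

Bellhaven is 3:00 behind Brisbane.
Clock-face elapsed time (ignoring zones) is 12 hours 31 minutes.
Actual elapsed = 12 hours 31 minutes + 3:00 = 15 hours 31 minutes.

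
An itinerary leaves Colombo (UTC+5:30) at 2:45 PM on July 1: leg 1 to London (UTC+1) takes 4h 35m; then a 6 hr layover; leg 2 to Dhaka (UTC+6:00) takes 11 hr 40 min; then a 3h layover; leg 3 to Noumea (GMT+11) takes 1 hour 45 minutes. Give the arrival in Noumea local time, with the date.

11:15 PM on Jul 2

Convert departure to UTC: 2:45 PM − 5:30 = 9:15 AM UTC on Jul 1.
Add 4 hours 35 minutes leg 1 → 1:50 PM UTC.
Add 6 hours layover in London → 7:50 PM UTC.
Add 11 hours 40 minutes leg 2 → 7:30 AM UTC (Jul 2).
Add 3 hours layover in Dhaka → 10:30 AM UTC.
Add 1 hour and 45 minutes leg 3 → 12:15 PM UTC.
Noumea is UTC+11:00, so local arrival = 12:15 PM + 11:00 = 11:15 PM on Jul 2.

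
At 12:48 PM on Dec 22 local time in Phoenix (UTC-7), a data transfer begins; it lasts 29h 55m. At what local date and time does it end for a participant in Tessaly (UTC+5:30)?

Convert start to UTC: 12:48 PM + 7:00 = 7:48 PM UTC on Dec 22.
Add 29 hours 55 minutes duration → 1:43 AM UTC (Dec 24).
Tessaly is UTC+5:30, so local end time = 1:43 AM + 5:30 = 7:13 AM on Dec 24.

7:13 AM on Dec 24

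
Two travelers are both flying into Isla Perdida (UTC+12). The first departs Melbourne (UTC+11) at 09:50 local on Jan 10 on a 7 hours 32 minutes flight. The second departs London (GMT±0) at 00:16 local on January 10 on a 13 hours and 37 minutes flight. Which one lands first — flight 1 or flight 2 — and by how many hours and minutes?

the first, by 7 hours 31 minutes

Flight 1 in UTC: 09:50 − 11:00 = 22:50 on Jan 9.
+7 hours and 32 minutes → arrive 06:22 UTC on Jan 10.
Flight 2 departs at 00:16 UTC (Jan 10).
+13 hours and 37 minutes → arrive 13:53 UTC on Jan 10.
Flight 1 lands earlier by 7 hours 31 minutes.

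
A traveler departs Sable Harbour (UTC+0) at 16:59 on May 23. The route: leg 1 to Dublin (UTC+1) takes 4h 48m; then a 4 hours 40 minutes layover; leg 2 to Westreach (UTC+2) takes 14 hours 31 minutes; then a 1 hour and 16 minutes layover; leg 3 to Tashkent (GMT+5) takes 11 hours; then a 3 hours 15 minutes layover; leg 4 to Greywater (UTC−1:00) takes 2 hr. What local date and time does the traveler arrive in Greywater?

Sable Harbour is at UTC+0, so departure is already 16:59 UTC on May 23.
Add 4 hours 48 minutes leg 1 → 21:47 UTC.
Add 4 hours and 40 minutes layover in Dublin → 02:27 UTC (May 24).
Add 14 hours and 31 minutes leg 2 → 16:58 UTC.
Add 1 hour and 16 minutes layover in Westreach → 18:14 UTC.
Add 11 hours leg 3 → 05:14 UTC (May 25).
Add 3 hours 15 minutes layover in Tashkent → 08:29 UTC.
Add 2 hours leg 4 → 10:29 UTC.
Greywater is UTC−1:00, so local arrival = 10:29 − 1:00 = 09:29 on May 25.

09:29 on May 25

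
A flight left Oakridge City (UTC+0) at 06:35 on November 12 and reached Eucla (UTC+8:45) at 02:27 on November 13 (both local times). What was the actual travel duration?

11 hours 7 minutes

Departure is already UTC: 06:35 on Nov 12.
Arrival in UTC: 02:27 − 8:45 = 17:42 on Nov 12.
Elapsed = 17:42 − 06:35 = 11 hours 7 minutes.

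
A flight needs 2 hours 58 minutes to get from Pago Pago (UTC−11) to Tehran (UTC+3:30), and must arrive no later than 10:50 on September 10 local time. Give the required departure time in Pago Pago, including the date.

Target arrival in UTC: 10:50 − 3:30 = 07:20 on Sep 10.
Subtract 2 hours 58 minutes → departure 04:22 UTC on Sep 10.
Pago Pago is UTC−11:00: 04:22 − 11:00 = 17:22 on Sep 9.

17:22 on September 9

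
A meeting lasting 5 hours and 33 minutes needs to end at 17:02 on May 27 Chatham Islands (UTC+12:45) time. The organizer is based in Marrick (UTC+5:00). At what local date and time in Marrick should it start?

03:44 on May 27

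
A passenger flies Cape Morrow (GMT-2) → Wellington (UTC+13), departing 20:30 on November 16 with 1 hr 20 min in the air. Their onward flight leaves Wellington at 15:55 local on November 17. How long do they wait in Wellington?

3 hours 5 minutes

Convert departure to UTC: 20:30 + 2:00 = 22:30 UTC on Nov 16.
Add 1 hour 20 minutes flight time → 23:50 UTC.
Wellington is UTC+13:00, so local arrival = 23:50 + 13:00 = 12:50 on Nov 17.
Layover = 15:55 − 12:50 = 3 hours 5 minutes.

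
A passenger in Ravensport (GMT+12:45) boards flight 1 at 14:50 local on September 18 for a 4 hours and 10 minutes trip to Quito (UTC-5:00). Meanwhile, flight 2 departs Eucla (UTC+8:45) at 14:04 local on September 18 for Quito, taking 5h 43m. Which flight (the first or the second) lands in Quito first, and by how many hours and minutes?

Flight 1 in UTC: 14:50 − 12:45 = 02:05 on Sep 18.
+4 hours and 10 minutes → arrive 06:15 UTC on Sep 18.
Flight 2 in UTC: 14:04 − 8:45 = 05:19 on Sep 18.
+5 hours 43 minutes → arrive 11:02 UTC on Sep 18.
Flight 1 lands earlier by 4 hours 47 minutes.

the first, by 4 hours 47 minutes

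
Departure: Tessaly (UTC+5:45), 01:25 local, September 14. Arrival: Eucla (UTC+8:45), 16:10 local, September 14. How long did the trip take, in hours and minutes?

Departure in UTC: 01:25 − 5:45 = 19:40 on Sep 13.
Arrival in UTC: 16:10 − 8:45 = 07:25 on Sep 14.
Elapsed = 07:25 − 19:40 (+1 day) = 11 hours 45 minutes.

11 hours 45 minutes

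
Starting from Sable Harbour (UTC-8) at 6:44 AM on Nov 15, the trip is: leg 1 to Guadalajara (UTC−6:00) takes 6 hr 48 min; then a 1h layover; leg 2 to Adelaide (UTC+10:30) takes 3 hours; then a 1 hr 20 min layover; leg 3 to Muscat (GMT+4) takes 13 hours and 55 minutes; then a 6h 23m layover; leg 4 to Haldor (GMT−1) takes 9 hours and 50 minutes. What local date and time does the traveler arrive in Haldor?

8:00 AM on Nov 17

Convert departure to UTC: 6:44 AM + 8:00 = 2:44 PM UTC on Nov 15.
Add 6 hours 48 minutes leg 1 → 9:32 PM UTC.
Add 1 hour layover in Guadalajara → 10:32 PM UTC.
Add 3 hours leg 2 → 1:32 AM UTC (Nov 16).
Add 1 hour and 20 minutes layover in Adelaide → 2:52 AM UTC.
Add 13 hours 55 minutes leg 3 → 4:47 PM UTC.
Add 6 hours 23 minutes layover in Muscat → 11:10 PM UTC.
Add 9 hours 50 minutes leg 4 → 9:00 AM UTC (Nov 17).
Haldor is UTC−1:00, so local arrival = 9:00 AM − 1:00 = 8:00 AM on Nov 17.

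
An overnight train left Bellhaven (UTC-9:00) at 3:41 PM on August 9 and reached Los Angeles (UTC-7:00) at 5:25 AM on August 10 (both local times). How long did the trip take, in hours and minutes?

11 hours 44 minutes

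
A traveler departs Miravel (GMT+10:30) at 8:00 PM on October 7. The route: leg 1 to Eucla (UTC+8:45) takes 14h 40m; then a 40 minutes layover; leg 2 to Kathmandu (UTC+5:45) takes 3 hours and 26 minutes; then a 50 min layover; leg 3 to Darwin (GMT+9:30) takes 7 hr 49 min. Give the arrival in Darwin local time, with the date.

10:25 PM on October 8

Convert departure to UTC: 8:00 PM − 10:30 = 9:30 AM UTC on Oct 7.
Add 14 hours and 40 minutes leg 1 → 12:10 AM UTC (Oct 8).
Add 40 minutes layover in Eucla → 12:50 AM UTC.
Add 3 hours 26 minutes leg 2 → 4:16 AM UTC.
Add 50 minutes layover in Kathmandu → 5:06 AM UTC.
Add 7 hours 49 minutes leg 3 → 12:55 PM UTC.
Darwin is UTC+9:30, so local arrival = 12:55 PM + 9:30 = 10:25 PM on Oct 8.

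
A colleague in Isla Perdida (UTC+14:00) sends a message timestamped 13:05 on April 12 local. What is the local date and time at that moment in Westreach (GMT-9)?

Westreach is 23:00 behind Isla Perdida.
Shift by the zone difference: 13:05 − 23:00 = 14:05 on Apr 11 in Westreach.

14:05 on Apr 11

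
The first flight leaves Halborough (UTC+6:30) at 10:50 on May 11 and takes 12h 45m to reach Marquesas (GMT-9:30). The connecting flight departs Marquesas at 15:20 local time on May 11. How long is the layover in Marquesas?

7 hours 45 minutes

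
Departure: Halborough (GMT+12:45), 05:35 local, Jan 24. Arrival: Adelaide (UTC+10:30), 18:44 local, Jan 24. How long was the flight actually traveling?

15 hours 24 minutes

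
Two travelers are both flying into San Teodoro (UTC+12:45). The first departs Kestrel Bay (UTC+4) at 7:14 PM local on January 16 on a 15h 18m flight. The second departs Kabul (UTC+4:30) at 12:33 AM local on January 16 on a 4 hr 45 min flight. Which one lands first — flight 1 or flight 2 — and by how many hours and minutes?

the second, by 29 hours 44 minutes

Flight 1 in UTC: 7:14 PM − 4:00 = 3:14 PM on Jan 16.
+15 hours and 18 minutes → arrive 6:32 AM UTC on Jan 17.
Flight 2 in UTC: 12:33 AM − 4:30 = 8:03 PM on Jan 15.
+4 hours 45 minutes → arrive 12:48 AM UTC on Jan 16.
Flight 2 lands earlier by 29 hours 44 minutes.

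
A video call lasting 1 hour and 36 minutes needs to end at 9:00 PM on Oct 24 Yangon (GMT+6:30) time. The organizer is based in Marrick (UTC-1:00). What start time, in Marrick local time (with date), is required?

Target end time in UTC: 9:00 PM − 6:30 = 2:30 PM on Oct 24.
Subtract 1 hour 36 minutes → start 12:54 PM UTC on Oct 24.
Marrick is UTC−1:00: 12:54 PM − 1:00 = 11:54 AM on Oct 24.

11:54 AM on October 24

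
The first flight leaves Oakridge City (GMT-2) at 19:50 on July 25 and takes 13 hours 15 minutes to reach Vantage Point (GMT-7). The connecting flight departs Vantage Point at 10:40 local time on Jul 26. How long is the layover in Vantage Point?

Convert departure to UTC: 19:50 + 2:00 = 21:50 UTC on Jul 25.
Add 13 hours and 15 minutes flight time → 11:05 UTC (Jul 26).
Vantage Point is UTC−7:00, so local arrival = 11:05 − 7:00 = 04:05 on Jul 26.
Layover = 10:40 − 04:05 = 6 hours 35 minutes.

6 hours 35 minutes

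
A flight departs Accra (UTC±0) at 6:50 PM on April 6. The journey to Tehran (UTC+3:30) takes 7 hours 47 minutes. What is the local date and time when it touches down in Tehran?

6:07 AM on Apr 7

Accra is at UTC+0, so departure is already 6:50 PM UTC on Apr 6.
Add 7 hours and 47 minutes travel time → 2:37 AM UTC (Apr 7).
Tehran is UTC+3:30, so local arrival = 2:37 AM + 3:30 = 6:07 AM on Apr 7.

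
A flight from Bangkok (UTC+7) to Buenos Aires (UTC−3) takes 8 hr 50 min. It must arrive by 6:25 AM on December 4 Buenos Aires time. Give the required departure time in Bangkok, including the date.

7:35 AM on December 4

Target arrival in UTC: 6:25 AM + 3:00 = 9:25 AM on Dec 4.
Subtract 8 hours and 50 minutes → departure 12:35 AM UTC on Dec 4.
Bangkok is UTC+7:00: 12:35 AM + 7:00 = 7:35 AM on Dec 4.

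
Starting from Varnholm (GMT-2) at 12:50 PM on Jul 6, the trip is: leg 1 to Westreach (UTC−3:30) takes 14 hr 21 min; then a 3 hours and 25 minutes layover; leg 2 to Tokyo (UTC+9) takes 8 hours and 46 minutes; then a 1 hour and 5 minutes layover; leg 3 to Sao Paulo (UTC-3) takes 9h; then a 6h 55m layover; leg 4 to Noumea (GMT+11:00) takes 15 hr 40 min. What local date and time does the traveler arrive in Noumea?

1:02 PM on Jul 9

Convert departure to UTC: 12:50 PM + 2:00 = 2:50 PM UTC on Jul 6.
Add 14 hours and 21 minutes leg 1 → 5:11 AM UTC (Jul 7).
Add 3 hours 25 minutes layover in Westreach → 8:36 AM UTC.
Add 8 hours and 46 minutes leg 2 → 5:22 PM UTC.
Add 1 hour 5 minutes layover in Tokyo → 6:27 PM UTC.
Add 9 hours leg 3 → 3:27 AM UTC (Jul 8).
Add 6 hours and 55 minutes layover in Sao Paulo → 10:22 AM UTC.
Add 15 hours and 40 minutes leg 4 → 2:02 AM UTC (Jul 9).
Noumea is UTC+11:00, so local arrival = 2:02 AM + 11:00 = 1:02 PM on Jul 9.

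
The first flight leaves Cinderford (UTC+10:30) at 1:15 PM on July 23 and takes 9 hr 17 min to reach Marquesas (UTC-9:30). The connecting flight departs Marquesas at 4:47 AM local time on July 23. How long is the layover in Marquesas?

2 hours 15 minutes

Convert departure to UTC: 1:15 PM − 10:30 = 2:45 AM UTC on Jul 23.
Add 9 hours and 17 minutes flight time → 12:02 PM UTC.
Marquesas is UTC−9:30, so local arrival = 12:02 PM − 9:30 = 2:32 AM on Jul 23.
Layover = 4:47 AM − 2:32 AM = 2 hours 15 minutes.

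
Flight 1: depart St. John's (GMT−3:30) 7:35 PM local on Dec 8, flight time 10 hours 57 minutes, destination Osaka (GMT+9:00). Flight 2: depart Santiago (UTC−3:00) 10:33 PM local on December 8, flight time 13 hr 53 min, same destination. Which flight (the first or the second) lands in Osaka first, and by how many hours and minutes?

the first, by 5 hours 24 minutes

Flight 1 in UTC: 7:35 PM + 3:30 = 11:05 PM on Dec 8.
+10 hours and 57 minutes → arrive 10:02 AM UTC on Dec 9.
Flight 2 in UTC: 10:33 PM + 3:00 = 1:33 AM on Dec 9.
+13 hours 53 minutes → arrive 3:26 PM UTC on Dec 9.
Flight 1 lands earlier by 5 hours 24 minutes.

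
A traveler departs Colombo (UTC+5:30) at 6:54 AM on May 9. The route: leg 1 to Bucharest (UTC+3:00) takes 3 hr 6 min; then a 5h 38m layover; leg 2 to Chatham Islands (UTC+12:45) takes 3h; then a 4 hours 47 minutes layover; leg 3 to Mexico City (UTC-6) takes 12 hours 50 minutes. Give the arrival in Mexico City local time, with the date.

12:45 AM on May 10

Convert departure to UTC: 6:54 AM − 5:30 = 1:24 AM UTC on May 9.
Add 3 hours and 6 minutes leg 1 → 4:30 AM UTC.
Add 5 hours 38 minutes layover in Bucharest → 10:08 AM UTC.
Add 3 hours leg 2 → 1:08 PM UTC.
Add 4 hours and 47 minutes layover in Chatham Islands → 5:55 PM UTC.
Add 12 hours 50 minutes leg 3 → 6:45 AM UTC (May 10).
Mexico City is UTC−6:00, so local arrival = 6:45 AM − 6:00 = 12:45 AM on May 10.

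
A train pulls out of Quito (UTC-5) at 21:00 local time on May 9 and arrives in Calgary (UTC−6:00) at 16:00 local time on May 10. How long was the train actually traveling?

Departure in UTC: 21:00 + 5:00 = 02:00 on May 10.
Arrival in UTC: 16:00 + 6:00 = 22:00 on May 10.
Elapsed = 22:00 − 02:00 = 20 hours.

20 hours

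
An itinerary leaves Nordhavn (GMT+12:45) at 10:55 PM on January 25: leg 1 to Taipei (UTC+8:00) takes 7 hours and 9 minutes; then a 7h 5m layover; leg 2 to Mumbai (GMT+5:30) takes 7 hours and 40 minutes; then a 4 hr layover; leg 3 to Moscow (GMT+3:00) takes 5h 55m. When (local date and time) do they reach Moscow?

Convert departure to UTC: 10:55 PM − 12:45 = 10:10 AM UTC on Jan 25.
Add 7 hours 9 minutes leg 1 → 5:19 PM UTC.
Add 7 hours 5 minutes layover in Taipei → 12:24 AM UTC (Jan 26).
Add 7 hours 40 minutes leg 2 → 8:04 AM UTC.
Add 4 hours layover in Mumbai → 12:04 PM UTC.
Add 5 hours 55 minutes leg 3 → 5:59 PM UTC.
Moscow is UTC+3:00, so local arrival = 5:59 PM + 3:00 = 8:59 PM on Jan 26.

8:59 PM on Jan 26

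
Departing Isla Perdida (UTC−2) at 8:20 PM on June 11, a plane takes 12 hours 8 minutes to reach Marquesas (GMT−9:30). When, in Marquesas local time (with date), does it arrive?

Convert departure to UTC: 8:20 PM + 2:00 = 10:20 PM UTC on Jun 11.
Add 12 hours 8 minutes travel time → 10:28 AM UTC (Jun 12).
Marquesas is UTC−9:30, so local arrival = 10:28 AM − 9:30 = 12:58 AM on Jun 12.

12:58 AM on Jun 12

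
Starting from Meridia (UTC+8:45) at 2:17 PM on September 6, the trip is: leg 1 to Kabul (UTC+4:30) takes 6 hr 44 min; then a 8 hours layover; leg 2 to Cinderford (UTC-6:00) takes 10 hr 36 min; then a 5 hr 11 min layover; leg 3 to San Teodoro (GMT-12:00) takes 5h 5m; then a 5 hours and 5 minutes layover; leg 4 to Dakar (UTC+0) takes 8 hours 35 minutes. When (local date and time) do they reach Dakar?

6:48 AM on Sep 8

Convert departure to UTC: 2:17 PM − 8:45 = 5:32 AM UTC on Sep 6.
Add 6 hours 44 minutes leg 1 → 12:16 PM UTC.
Add 8 hours layover in Kabul → 8:16 PM UTC.
Add 10 hours and 36 minutes leg 2 → 6:52 AM UTC (Sep 7).
Add 5 hours and 11 minutes layover in Cinderford → 12:03 PM UTC.
Add 5 hours 5 minutes leg 3 → 5:08 PM UTC.
Add 5 hours 5 minutes layover in San Teodoro → 10:13 PM UTC.
Add 8 hours 35 minutes leg 4 → 6:48 AM UTC (Sep 8).
Dakar is UTC+0, so local arrival is the same: 6:48 AM on Sep 8.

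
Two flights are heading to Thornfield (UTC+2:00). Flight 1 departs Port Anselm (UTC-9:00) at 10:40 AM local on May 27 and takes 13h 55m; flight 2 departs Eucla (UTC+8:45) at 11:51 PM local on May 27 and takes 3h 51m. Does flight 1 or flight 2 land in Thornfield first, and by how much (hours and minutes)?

the second, by 14 hours 38 minutes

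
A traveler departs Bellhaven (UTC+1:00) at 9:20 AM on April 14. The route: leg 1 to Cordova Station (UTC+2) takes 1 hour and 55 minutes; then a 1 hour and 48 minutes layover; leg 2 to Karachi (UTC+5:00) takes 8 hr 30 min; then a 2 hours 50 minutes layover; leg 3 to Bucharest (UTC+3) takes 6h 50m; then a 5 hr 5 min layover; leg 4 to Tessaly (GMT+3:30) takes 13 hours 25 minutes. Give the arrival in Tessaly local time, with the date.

Convert departure to UTC: 9:20 AM − 1:00 = 8:20 AM UTC on Apr 14.
Add 1 hour 55 minutes leg 1 → 10:15 AM UTC.
Add 1 hour and 48 minutes layover in Cordova Station → 12:03 PM UTC.
Add 8 hours 30 minutes leg 2 → 8:33 PM UTC.
Add 2 hours 50 minutes layover in Karachi → 11:23 PM UTC.
Add 6 hours 50 minutes leg 3 → 6:13 AM UTC (Apr 15).
Add 5 hours 5 minutes layover in Bucharest → 11:18 AM UTC.
Add 13 hours 25 minutes leg 4 → 12:43 AM UTC (Apr 16).
Tessaly is UTC+3:30, so local arrival = 12:43 AM + 3:30 = 4:13 AM on Apr 16.

4:13 AM on April 16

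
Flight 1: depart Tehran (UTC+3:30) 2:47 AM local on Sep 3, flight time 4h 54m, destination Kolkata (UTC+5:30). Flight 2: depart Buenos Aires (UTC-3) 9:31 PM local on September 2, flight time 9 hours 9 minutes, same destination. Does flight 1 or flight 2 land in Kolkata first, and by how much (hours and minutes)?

the first, by 5 hours 29 minutes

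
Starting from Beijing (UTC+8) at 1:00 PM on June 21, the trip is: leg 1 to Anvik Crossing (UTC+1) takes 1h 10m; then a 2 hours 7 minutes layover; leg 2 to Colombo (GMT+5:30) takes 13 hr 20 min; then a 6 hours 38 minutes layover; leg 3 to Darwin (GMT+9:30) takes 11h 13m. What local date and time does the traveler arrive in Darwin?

Convert departure to UTC: 1:00 PM − 8:00 = 5:00 AM UTC on Jun 21.
Add 1 hour and 10 minutes leg 1 → 6:10 AM UTC.
Add 2 hours and 7 minutes layover in Anvik Crossing → 8:17 AM UTC.
Add 13 hours and 20 minutes leg 2 → 9:37 PM UTC.
Add 6 hours and 38 minutes layover in Colombo → 4:15 AM UTC (Jun 22).
Add 11 hours and 13 minutes leg 3 → 3:28 PM UTC.
Darwin is UTC+9:30, so local arrival = 3:28 PM + 9:30 = 12:58 AM on Jun 23.

12:58 AM on Jun 23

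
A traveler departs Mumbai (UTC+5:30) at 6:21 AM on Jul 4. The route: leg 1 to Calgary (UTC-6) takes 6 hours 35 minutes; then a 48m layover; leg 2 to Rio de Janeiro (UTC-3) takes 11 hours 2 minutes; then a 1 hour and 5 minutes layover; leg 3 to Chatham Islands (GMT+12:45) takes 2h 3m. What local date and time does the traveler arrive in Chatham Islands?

Convert departure to UTC: 6:21 AM − 5:30 = 12:51 AM UTC on Jul 4.
Add 6 hours 35 minutes leg 1 → 7:26 AM UTC.
Add 48 minutes layover in Calgary → 8:14 AM UTC.
Add 11 hours 2 minutes leg 2 → 7:16 PM UTC.
Add 1 hour 5 minutes layover in Rio de Janeiro → 8:21 PM UTC.
Add 2 hours 3 minutes leg 3 → 10:24 PM UTC.
Chatham Islands is UTC+12:45, so local arrival = 10:24 PM + 12:45 = 11:09 AM on Jul 5.

11:09 AM on July 5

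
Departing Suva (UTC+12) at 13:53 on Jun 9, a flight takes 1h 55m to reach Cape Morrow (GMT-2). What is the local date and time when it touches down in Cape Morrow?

01:48 on June 9

Cape Morrow is 14:00 behind Suva.
After 1 hour and 55 minutes it is 15:48 in Suva.
Shift by the zone difference: 15:48 − 14:00 = 01:48 on Jun 9 in Cape Morrow.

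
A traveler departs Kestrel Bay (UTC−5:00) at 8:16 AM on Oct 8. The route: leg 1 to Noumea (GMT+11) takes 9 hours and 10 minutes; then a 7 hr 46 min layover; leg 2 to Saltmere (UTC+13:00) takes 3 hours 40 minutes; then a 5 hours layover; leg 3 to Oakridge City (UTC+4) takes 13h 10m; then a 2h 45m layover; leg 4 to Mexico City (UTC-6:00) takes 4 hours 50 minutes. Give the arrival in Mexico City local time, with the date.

5:37 AM on October 10

Convert departure to UTC: 8:16 AM + 5:00 = 1:16 PM UTC on Oct 8.
Add 9 hours and 10 minutes leg 1 → 10:26 PM UTC.
Add 7 hours 46 minutes layover in Noumea → 6:12 AM UTC (Oct 9).
Add 3 hours 40 minutes leg 2 → 9:52 AM UTC.
Add 5 hours layover in Saltmere → 2:52 PM UTC.
Add 13 hours and 10 minutes leg 3 → 4:02 AM UTC (Oct 10).
Add 2 hours 45 minutes layover in Oakridge City → 6:47 AM UTC.
Add 4 hours and 50 minutes leg 4 → 11:37 AM UTC.
Mexico City is UTC−6:00, so local arrival = 11:37 AM − 6:00 = 5:37 AM on Oct 10.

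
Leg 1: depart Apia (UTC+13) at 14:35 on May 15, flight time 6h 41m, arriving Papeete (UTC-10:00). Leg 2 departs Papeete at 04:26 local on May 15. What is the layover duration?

Convert departure to UTC: 14:35 − 13:00 = 01:35 UTC on May 15.
Add 6 hours 41 minutes flight time → 08:16 UTC.
Papeete is UTC−10:00, so local arrival = 08:16 − 10:00 = 22:16 on May 14.
Layover = 04:26 − 22:16 (+1 day) = 6 hours 10 minutes.

6 hours 10 minutes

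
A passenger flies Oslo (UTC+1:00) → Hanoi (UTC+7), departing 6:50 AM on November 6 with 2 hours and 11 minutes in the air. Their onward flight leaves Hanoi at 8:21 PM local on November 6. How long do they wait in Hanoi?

5 hours 20 minutes

Convert departure to UTC: 6:50 AM − 1:00 = 5:50 AM UTC on Nov 6.
Add 2 hours 11 minutes flight time → 8:01 AM UTC.
Hanoi is UTC+7:00, so local arrival = 8:01 AM + 7:00 = 3:01 PM on Nov 6.
Layover = 8:21 PM − 3:01 PM = 5 hours 20 minutes.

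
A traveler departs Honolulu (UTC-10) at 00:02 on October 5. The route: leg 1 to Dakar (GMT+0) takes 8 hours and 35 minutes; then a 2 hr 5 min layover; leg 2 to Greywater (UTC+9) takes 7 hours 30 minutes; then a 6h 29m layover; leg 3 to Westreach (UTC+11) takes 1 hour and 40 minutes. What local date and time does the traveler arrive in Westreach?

Convert departure to UTC: 00:02 + 10:00 = 10:02 UTC on Oct 5.
Add 8 hours and 35 minutes leg 1 → 18:37 UTC.
Add 2 hours 5 minutes layover in Dakar → 20:42 UTC.
Add 7 hours 30 minutes leg 2 → 04:12 UTC (Oct 6).
Add 6 hours 29 minutes layover in Greywater → 10:41 UTC.
Add 1 hour 40 minutes leg 3 → 12:21 UTC.
Westreach is UTC+11:00, so local arrival = 12:21 + 11:00 = 23:21 on Oct 6.

23:21 on October 6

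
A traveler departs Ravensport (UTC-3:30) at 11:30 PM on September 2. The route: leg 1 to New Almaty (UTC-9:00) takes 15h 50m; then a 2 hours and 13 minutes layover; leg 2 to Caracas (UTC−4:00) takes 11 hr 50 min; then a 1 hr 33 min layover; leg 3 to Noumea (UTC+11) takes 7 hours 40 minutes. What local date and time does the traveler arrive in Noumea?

5:06 AM on September 5

Convert departure to UTC: 11:30 PM + 3:30 = 3:00 AM UTC on Sep 3.
Add 15 hours 50 minutes leg 1 → 6:50 PM UTC.
Add 2 hours and 13 minutes layover in New Almaty → 9:03 PM UTC.
Add 11 hours and 50 minutes leg 2 → 8:53 AM UTC (Sep 4).
Add 1 hour and 33 minutes layover in Caracas → 10:26 AM UTC.
Add 7 hours and 40 minutes leg 3 → 6:06 PM UTC.
Noumea is UTC+11:00, so local arrival = 6:06 PM + 11:00 = 5:06 AM on Sep 5.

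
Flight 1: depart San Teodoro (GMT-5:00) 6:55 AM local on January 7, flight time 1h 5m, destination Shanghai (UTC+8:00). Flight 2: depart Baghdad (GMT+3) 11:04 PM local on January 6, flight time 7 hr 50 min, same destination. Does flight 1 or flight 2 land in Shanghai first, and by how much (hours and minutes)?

the second, by 9 hours 6 minutes

Flight 1 in UTC: 6:55 AM + 5:00 = 11:55 AM on Jan 7.
+1 hour 5 minutes → arrive 1:00 PM UTC on Jan 7.
Flight 2 in UTC: 11:04 PM − 3:00 = 8:04 PM on Jan 6.
+7 hours 50 minutes → arrive 3:54 AM UTC on Jan 7.
Flight 2 lands earlier by 9 hours 6 minutes.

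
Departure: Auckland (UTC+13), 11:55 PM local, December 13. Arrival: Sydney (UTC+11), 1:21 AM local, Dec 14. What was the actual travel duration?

Sydney is 2:00 behind Auckland.
Clock-face elapsed time (ignoring zones) is 1 hour 26 minutes.
Actual elapsed = 1 hour 26 minutes + 2:00 = 3 hours 26 minutes.

3 hours 26 minutes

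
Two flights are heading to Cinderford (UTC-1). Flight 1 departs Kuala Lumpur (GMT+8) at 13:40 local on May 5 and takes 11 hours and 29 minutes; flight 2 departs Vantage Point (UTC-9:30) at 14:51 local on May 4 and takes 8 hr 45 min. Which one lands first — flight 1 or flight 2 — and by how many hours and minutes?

the second, by 8 hours 3 minutes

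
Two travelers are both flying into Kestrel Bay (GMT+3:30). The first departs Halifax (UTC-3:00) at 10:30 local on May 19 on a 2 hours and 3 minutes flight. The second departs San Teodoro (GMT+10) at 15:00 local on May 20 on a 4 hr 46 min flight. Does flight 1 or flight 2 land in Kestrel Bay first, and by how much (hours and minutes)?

the first, by 18 hours 13 minutes

Flight 1 in UTC: 10:30 + 3:00 = 13:30 on May 19.
+2 hours 3 minutes → arrive 15:33 UTC on May 19.
Flight 2 in UTC: 15:00 − 10:00 = 05:00 on May 20.
+4 hours and 46 minutes → arrive 09:46 UTC on May 20.
Flight 1 lands earlier by 18 hours 13 minutes.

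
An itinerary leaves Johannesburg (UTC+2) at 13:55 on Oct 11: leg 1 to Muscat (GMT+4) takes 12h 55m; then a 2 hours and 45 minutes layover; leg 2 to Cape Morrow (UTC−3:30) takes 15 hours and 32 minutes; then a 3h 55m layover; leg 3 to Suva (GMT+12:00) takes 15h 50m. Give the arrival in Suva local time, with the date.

Convert departure to UTC: 13:55 − 2:00 = 11:55 UTC on Oct 11.
Add 12 hours and 55 minutes leg 1 → 00:50 UTC (Oct 12).
Add 2 hours and 45 minutes layover in Muscat → 03:35 UTC.
Add 15 hours 32 minutes leg 2 → 19:07 UTC.
Add 3 hours and 55 minutes layover in Cape Morrow → 23:02 UTC.
Add 15 hours and 50 minutes leg 3 → 14:52 UTC (Oct 13).
Suva is UTC+12:00, so local arrival = 14:52 + 12:00 = 02:52 on Oct 14.

02:52 on Oct 14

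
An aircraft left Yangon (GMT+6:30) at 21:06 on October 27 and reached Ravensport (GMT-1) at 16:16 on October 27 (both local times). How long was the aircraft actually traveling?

Departure in UTC: 21:06 − 6:30 = 14:36 on Oct 27.
Arrival in UTC: 16:16 + 1:00 = 17:16 on Oct 27.
Elapsed = 17:16 − 14:36 = 2 hours 40 minutes.

2 hours 40 minutes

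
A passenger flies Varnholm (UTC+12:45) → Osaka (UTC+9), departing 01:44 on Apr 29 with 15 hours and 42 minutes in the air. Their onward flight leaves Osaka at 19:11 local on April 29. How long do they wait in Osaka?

5 hours 30 minutes

Convert departure to UTC: 01:44 − 12:45 = 12:59 UTC on Apr 28.
Add 15 hours and 42 minutes flight time → 04:41 UTC (Apr 29).
Osaka is UTC+9:00, so local arrival = 04:41 + 9:00 = 13:41 on Apr 29.
Layover = 19:11 − 13:41 = 5 hours 30 minutes.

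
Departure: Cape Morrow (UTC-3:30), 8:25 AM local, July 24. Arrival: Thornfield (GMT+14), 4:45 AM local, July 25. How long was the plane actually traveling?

Departure in UTC: 8:25 AM + 3:30 = 11:55 AM on Jul 24.
Arrival in UTC: 4:45 AM − 14:00 = 2:45 PM on Jul 24.
Elapsed = 2:45 PM − 11:55 AM = 2 hours 50 minutes.

2 hours 50 minutes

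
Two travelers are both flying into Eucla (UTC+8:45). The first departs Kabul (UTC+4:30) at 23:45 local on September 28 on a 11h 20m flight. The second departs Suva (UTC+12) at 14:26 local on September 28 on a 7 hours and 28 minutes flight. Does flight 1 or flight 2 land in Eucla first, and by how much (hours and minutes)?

Flight 1 in UTC: 23:45 − 4:30 = 19:15 on Sep 28.
+11 hours 20 minutes → arrive 06:35 UTC on Sep 29.
Flight 2 in UTC: 14:26 − 12:00 = 02:26 on Sep 28.
+7 hours and 28 minutes → arrive 09:54 UTC on Sep 28.
Flight 2 lands earlier by 20 hours 41 minutes.

the second, by 20 hours 41 minutes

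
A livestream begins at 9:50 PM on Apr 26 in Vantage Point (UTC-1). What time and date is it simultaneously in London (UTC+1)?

11:50 PM on Apr 26

In UTC: 9:50 PM + 1:00 = 10:50 PM on Apr 26.
London is UTC+1:00: 10:50 PM + 1:00 = 11:50 PM on Apr 26.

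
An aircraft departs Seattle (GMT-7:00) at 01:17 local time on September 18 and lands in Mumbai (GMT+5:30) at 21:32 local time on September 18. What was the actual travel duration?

7 hours 45 minutes

Mumbai is 12:30 ahead of Seattle.
Clock-face elapsed time (ignoring zones) is 20 hours 15 minutes.
Actual elapsed = 20 hours 15 minutes − 12:30 = 7 hours 45 minutes.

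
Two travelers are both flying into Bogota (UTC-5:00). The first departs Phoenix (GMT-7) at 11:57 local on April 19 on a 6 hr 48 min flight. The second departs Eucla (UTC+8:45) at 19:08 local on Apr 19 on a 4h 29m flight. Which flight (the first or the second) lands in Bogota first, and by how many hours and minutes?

Flight 1 in UTC: 11:57 + 7:00 = 18:57 on Apr 19.
+6 hours and 48 minutes → arrive 01:45 UTC on Apr 20.
Flight 2 in UTC: 19:08 − 8:45 = 10:23 on Apr 19.
+4 hours 29 minutes → arrive 14:52 UTC on Apr 19.
Flight 2 lands earlier by 10 hours 53 minutes.

the second, by 10 hours 53 minutes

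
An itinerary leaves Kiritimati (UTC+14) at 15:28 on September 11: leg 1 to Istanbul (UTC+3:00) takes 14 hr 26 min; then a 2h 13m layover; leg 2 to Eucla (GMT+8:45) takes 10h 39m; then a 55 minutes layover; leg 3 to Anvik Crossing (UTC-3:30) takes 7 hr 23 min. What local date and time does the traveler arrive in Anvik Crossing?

09:34 on September 12

Convert departure to UTC: 15:28 − 14:00 = 01:28 UTC on Sep 11.
Add 14 hours and 26 minutes leg 1 → 15:54 UTC.
Add 2 hours 13 minutes layover in Istanbul → 18:07 UTC.
Add 10 hours and 39 minutes leg 2 → 04:46 UTC (Sep 12).
Add 55 minutes layover in Eucla → 05:41 UTC.
Add 7 hours 23 minutes leg 3 → 13:04 UTC.
Anvik Crossing is UTC−3:30, so local arrival = 13:04 − 3:30 = 09:34 on Sep 12.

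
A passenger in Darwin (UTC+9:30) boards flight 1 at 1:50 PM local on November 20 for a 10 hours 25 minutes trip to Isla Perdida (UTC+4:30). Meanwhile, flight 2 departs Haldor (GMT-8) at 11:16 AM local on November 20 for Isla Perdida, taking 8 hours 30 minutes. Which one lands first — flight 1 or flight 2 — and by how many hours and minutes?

Flight 1 in UTC: 1:50 PM − 9:30 = 4:20 AM on Nov 20.
+10 hours and 25 minutes → arrive 2:45 PM UTC on Nov 20.
Flight 2 in UTC: 11:16 AM + 8:00 = 7:16 PM on Nov 20.
+8 hours and 30 minutes → arrive 3:46 AM UTC on Nov 21.
Flight 1 lands earlier by 13 hours 1 minute.

the first, by 13 hours 1 minute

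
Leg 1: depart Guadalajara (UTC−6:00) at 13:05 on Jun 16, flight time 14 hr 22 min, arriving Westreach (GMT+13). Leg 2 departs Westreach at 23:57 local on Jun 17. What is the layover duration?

Convert departure to UTC: 13:05 + 6:00 = 19:05 UTC on Jun 16.
Add 14 hours and 22 minutes flight time → 09:27 UTC (Jun 17).
Westreach is UTC+13:00, so local arrival = 09:27 + 13:00 = 22:27 on Jun 17.
Layover = 23:57 − 22:27 = 1 hour 30 minutes.

1 hour 30 minutes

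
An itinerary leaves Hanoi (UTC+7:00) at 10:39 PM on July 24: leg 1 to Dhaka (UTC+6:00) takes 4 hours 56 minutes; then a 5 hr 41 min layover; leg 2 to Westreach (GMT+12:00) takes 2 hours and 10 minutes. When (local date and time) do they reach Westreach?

4:26 PM on Jul 25

Convert departure to UTC: 10:39 PM − 7:00 = 3:39 PM UTC on Jul 24.
Add 4 hours 56 minutes leg 1 → 8:35 PM UTC.
Add 5 hours and 41 minutes layover in Dhaka → 2:16 AM UTC (Jul 25).
Add 2 hours 10 minutes leg 2 → 4:26 AM UTC.
Westreach is UTC+12:00, so local arrival = 4:26 AM + 12:00 = 4:26 PM on Jul 25.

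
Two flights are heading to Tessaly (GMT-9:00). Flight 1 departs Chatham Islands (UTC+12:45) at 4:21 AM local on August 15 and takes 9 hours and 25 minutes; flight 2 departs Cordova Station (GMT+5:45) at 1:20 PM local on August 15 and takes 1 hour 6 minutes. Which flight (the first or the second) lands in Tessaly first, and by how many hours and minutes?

Flight 1 in UTC: 4:21 AM − 12:45 = 3:36 PM on Aug 14.
+9 hours 25 minutes → arrive 1:01 AM UTC on Aug 15.
Flight 2 in UTC: 1:20 PM − 5:45 = 7:35 AM on Aug 15.
+1 hour 6 minutes → arrive 8:41 AM UTC on Aug 15.
Flight 1 lands earlier by 7 hours 40 minutes.

the first, by 7 hours 40 minutes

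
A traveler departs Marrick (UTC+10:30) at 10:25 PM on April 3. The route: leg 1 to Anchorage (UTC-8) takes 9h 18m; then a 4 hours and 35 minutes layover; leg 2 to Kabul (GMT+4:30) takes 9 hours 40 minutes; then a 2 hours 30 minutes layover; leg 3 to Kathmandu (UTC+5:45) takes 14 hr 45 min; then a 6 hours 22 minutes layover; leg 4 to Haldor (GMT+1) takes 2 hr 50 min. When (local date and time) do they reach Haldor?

2:55 PM on Apr 5

Convert departure to UTC: 10:25 PM − 10:30 = 11:55 AM UTC on Apr 3.
Add 9 hours and 18 minutes leg 1 → 9:13 PM UTC.
Add 4 hours 35 minutes layover in Anchorage → 1:48 AM UTC (Apr 4).
Add 9 hours 40 minutes leg 2 → 11:28 AM UTC.
Add 2 hours 30 minutes layover in Kabul → 1:58 PM UTC.
Add 14 hours and 45 minutes leg 3 → 4:43 AM UTC (Apr 5).
Add 6 hours 22 minutes layover in Kathmandu → 11:05 AM UTC.
Add 2 hours and 50 minutes leg 4 → 1:55 PM UTC.
Haldor is UTC+1:00, so local arrival = 1:55 PM + 1:00 = 2:55 PM on Apr 5.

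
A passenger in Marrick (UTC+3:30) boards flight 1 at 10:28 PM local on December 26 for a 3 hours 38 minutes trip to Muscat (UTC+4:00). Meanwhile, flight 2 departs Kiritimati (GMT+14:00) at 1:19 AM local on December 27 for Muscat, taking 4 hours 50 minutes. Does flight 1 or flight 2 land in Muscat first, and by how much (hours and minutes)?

Flight 1 in UTC: 10:28 PM − 3:30 = 6:58 PM on Dec 26.
+3 hours and 38 minutes → arrive 10:36 PM UTC on Dec 26.
Flight 2 in UTC: 1:19 AM − 14:00 = 11:19 AM on Dec 26.
+4 hours 50 minutes → arrive 4:09 PM UTC on Dec 26.
Flight 2 lands earlier by 6 hours 27 minutes.

the second, by 6 hours 27 minutes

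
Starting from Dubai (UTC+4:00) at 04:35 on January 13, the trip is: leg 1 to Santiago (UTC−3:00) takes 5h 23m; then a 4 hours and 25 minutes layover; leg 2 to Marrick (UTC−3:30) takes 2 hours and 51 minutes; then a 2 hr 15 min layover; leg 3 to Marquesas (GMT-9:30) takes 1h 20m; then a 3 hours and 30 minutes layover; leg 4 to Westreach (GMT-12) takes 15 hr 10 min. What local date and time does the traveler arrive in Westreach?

23:29 on January 13

Convert departure to UTC: 04:35 − 4:00 = 00:35 UTC on Jan 13.
Add 5 hours 23 minutes leg 1 → 05:58 UTC.
Add 4 hours 25 minutes layover in Santiago → 10:23 UTC.
Add 2 hours 51 minutes leg 2 → 13:14 UTC.
Add 2 hours 15 minutes layover in Marrick → 15:29 UTC.
Add 1 hour 20 minutes leg 3 → 16:49 UTC.
Add 3 hours 30 minutes layover in Marquesas → 20:19 UTC.
Add 15 hours and 10 minutes leg 4 → 11:29 UTC (Jan 14).
Westreach is UTC−12:00, so local arrival = 11:29 − 12:00 = 23:29 on Jan 13.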